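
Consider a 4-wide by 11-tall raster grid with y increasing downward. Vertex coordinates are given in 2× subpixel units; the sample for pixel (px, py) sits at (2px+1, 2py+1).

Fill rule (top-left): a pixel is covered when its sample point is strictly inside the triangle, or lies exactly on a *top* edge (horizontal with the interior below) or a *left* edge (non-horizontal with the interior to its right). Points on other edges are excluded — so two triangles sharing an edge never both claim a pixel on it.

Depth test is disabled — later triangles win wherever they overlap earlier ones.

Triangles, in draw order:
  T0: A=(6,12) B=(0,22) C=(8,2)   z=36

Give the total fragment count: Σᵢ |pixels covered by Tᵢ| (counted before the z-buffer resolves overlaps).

T0:
  2·area = 40
  edge (6, 12)→(0, 22): d=(-6,10) right/bottom  bias=-1
  edge (0, 22)→(8, 2): d=(8,-20) top-left  bias=+0
  edge (8, 2)→(6, 12): d=(-2,10) right/bottom  bias=-1
    (3,2)@(7, 5): e=[32,4,4] → #
    (3,3)@(7, 7): e=[20,20,0] → ·  [on edge]
    (2,5)@(5, 11): e=[16,12,12] → #
    (3,5)@(7, 11): e=[-4,52,-8] → ·
    (2,6)@(5, 13): e=[4,28,8] → #
    (3,6)@(7, 13): e=[-16,68,-12] → ·
    (1,7)@(3, 15): e=[12,4,24] → #
    (2,7)@(5, 15): e=[-8,44,4] → ·
    (1,8)@(3, 17): e=[0,20,20] → ·  [on edge]
    (2,8)@(5, 17): e=[-20,60,0] → ·  [on edge]
  covered (4 px):
    · · · ·
    · · · ·
    · · · #
    · · · ·
    · · · ·
    · · # ·
    · · # ·
    · # · ·
    · · · ·
    · · · ·
    · · · ·

Answer: 4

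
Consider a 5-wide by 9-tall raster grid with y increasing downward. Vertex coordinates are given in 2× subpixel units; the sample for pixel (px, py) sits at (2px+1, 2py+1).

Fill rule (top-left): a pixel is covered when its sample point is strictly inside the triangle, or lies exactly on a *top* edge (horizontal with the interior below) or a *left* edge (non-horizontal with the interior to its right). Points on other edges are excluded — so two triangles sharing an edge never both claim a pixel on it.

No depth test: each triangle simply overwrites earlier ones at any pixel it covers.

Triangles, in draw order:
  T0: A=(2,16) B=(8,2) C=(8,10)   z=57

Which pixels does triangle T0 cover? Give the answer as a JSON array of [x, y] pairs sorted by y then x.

T0:
  2·area = 48
  edge (2, 16)→(8, 2): d=(6,-14) top-left  bias=+0
  edge (8, 2)→(8, 10): d=(0,8) right/bottom  bias=-1
  edge (8, 10)→(2, 16): d=(-6,6) right/bottom  bias=-1
    (3,2)@(7, 5): e=[4,8,36] → X
    (4,2)@(9, 5): e=[32,-8,24] → .
    (3,3)@(7, 7): e=[16,8,24] → X
    (4,3)@(9, 7): e=[44,-8,12] → .
    (2,4)@(5, 9): e=[0,24,24] → X  [on edge]
    (4,4)@(9, 9): e=[56,-8,0] → .  [on edge]
    (2,5)@(5, 11): e=[12,24,12] → X
    (3,5)@(7, 11): e=[40,8,0] → .  [on edge]
    (2,6)@(5, 13): e=[24,24,0] → .  [on edge]
    (1,7)@(3, 15): e=[8,40,0] → .  [on edge]
    (0,8)@(1, 17): e=[-8,56,0] → .  [on edge]
  covered (5 px):
    . . . . .
    . . . . .
    . . . X .
    . . . X .
    . . X X .
    . . X . .
    . . . . .
    . . . . .
    . . . . .

Answer: [[3,2],[3,3],[2,4],[3,4],[2,5]]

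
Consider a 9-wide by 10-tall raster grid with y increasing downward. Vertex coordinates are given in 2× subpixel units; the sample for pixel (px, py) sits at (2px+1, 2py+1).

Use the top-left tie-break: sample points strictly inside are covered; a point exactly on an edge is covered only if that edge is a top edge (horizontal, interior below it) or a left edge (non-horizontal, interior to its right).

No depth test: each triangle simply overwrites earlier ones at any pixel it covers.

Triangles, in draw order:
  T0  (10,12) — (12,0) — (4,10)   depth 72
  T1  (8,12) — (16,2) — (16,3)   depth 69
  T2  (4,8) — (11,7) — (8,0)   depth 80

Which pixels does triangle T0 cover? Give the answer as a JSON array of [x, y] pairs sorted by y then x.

T0:
  2·area = 76  (B↔C swapped to make it positive)
  edge (10, 12)→(4, 10): d=(-6,-2) top-left  bias=+0
  edge (4, 10)→(12, 0): d=(8,-10) top-left  bias=+0
  edge (12, 0)→(10, 12): d=(-2,12) right/bottom  bias=-1
    (5,1)@(11, 3): e=[56,14,6] → X
    (6,1)@(13, 3): e=[60,34,-18] → .
    (4,2)@(9, 5): e=[40,10,26] → X
    (6,2)@(13, 5): e=[48,50,-22] → .
    (3,3)@(7, 7): e=[24,6,46] → X
    (5,3)@(11, 7): e=[32,46,-2] → .
    (0,4)@(1, 9): e=[0,-38,114] → .  [on edge]
    (2,4)@(5, 9): e=[8,2,66] → X
    (5,4)@(11, 9): e=[20,62,-6] → .
    (2,5)@(5, 11): e=[-4,18,62] → .
    (3,5)@(7, 11): e=[0,38,38] → X  [on edge]
    (5,5)@(11, 11): e=[8,78,-10] → .
    (6,6)@(13, 13): e=[0,114,-38] → .  [on edge]
  covered (10 px):
    . . . . . . . . .
    . . . . . X . . .
    . . . . X X . . .
    . . . X X . . . .
    . . X X X . . . .
    . . . X X . . . .
    . . . . . . . . .
    . . . . . . . . .
    . . . . . . . . .
    . . . . . . . . .
T1:
  2·area = 8
  edge (8, 12)→(16, 2): d=(8,-10) top-left  bias=+0
  edge (16, 2)→(16, 3): d=(0,1) right/bottom  bias=-1
  edge (16, 3)→(8, 12): d=(-8,9) right/bottom  bias=-1
  covered (0 px):
    . . . . . . . . .
    . . . . . . . . .
    . . . . . . . . .
    . . . . . . . . .
    . . . . . . . . .
    . . . . . . . . .
    . . . . . . . . .
    . . . . . . . . .
    . . . . . . . . .
    . . . . . . . . .
T2:
  2·area = 52  (B↔C swapped to make it positive)
  edge (4, 8)→(8, 0): d=(4,-8) top-left  bias=+0
  edge (8, 0)→(11, 7): d=(3,7) right/bottom  bias=-1
  edge (11, 7)→(4, 8): d=(-7,1) right/bottom  bias=-1
    (3,1)@(7, 3): e=[4,16,32] → X
    (4,1)@(9, 3): e=[20,2,30] → X
    (5,1)@(11, 3): e=[36,-12,28] → .
    (3,2)@(7, 5): e=[12,22,18] → X
    (5,2)@(11, 5): e=[44,-6,14] → .
    (2,3)@(5, 7): e=[4,42,6] → X
    (5,3)@(11, 7): e=[52,0,0] → .  [on edge]
    (2,4)@(5, 9): e=[12,48,-8] → .
    (3,4)@(7, 9): e=[28,34,-10] → .
    (4,4)@(9, 9): e=[44,20,-12] → .
  covered (7 px):
    . . . . . . . . .
    . . . X X . . . .
    . . . X X . . . .
    . . X X X . . . .
    . . . . . . . . .
    . . . . . . . . .
    . . . . . . . . .
    . . . . . . . . .
    . . . . . . . . .
    . . . . . . . . .

Final: [[5,1],[4,2],[5,2],[3,3],[4,3],[2,4],[3,4],[4,4],[3,5],[4,5]]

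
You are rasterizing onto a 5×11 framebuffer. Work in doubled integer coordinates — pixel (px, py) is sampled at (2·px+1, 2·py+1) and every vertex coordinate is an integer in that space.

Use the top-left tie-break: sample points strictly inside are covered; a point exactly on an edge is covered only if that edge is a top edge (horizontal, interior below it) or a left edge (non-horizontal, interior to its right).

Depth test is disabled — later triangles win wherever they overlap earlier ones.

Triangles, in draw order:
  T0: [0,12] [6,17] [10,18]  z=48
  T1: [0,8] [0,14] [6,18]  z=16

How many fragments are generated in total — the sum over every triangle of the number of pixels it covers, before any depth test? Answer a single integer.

T0:
  2·area = 14  (B↔C swapped to make it positive)
  edge (0, 12)→(10, 18): d=(10,6) right/bottom  bias=-1
  edge (10, 18)→(6, 17): d=(-4,-1) top-left  bias=+0
  edge (6, 17)→(0, 12): d=(-6,-5) top-left  bias=+0
    (2,7)@(5, 15): e=[0,7,7] → ·  [on edge]
    (3,8)@(7, 17): e=[8,1,5] → #
    (4,8)@(9, 17): e=[-4,3,15] → ·
    (3,9)@(7, 19): e=[28,-7,-7] → ·
  covered (1 px):
    · · · · ·
    · · · · ·
    · · · · ·
    · · · · ·
    · · · · ·
    · · · · ·
    · · · · ·
    · · · · ·
    · · · # ·
    · · · · ·
    · · · · ·
T1:
  2·area = 36  (B↔C swapped to make it positive)
  edge (0, 8)→(6, 18): d=(6,10) right/bottom  bias=-1
  edge (6, 18)→(0, 14): d=(-6,-4) top-left  bias=+0
  edge (0, 14)→(0, 8): d=(0,-6) top-left  bias=+0
    (0,5)@(1, 11): e=[8,22,6] → #
    (1,5)@(3, 11): e=[-12,30,18] → ·
    (0,6)@(1, 13): e=[20,10,6] → #
    (1,6)@(3, 13): e=[0,18,18] → ·  [on edge]
    (0,7)@(1, 15): e=[32,-2,6] → ·
    (1,7)@(3, 15): e=[12,6,18] → #
    (2,7)@(5, 15): e=[-8,14,30] → ·
    (1,8)@(3, 17): e=[24,-6,18] → ·
    (2,8)@(5, 17): e=[4,2,30] → #
    (3,8)@(7, 17): e=[-16,10,42] → ·
    (2,9)@(5, 19): e=[16,-10,30] → ·
  covered (4 px):
    · · · · ·
    · · · · ·
    · · · · ·
    · · · · ·
    · · · · ·
    # · · · ·
    # · · · ·
    · # · · ·
    · · # · ·
    · · · · ·
    · · · · ·

Final: 5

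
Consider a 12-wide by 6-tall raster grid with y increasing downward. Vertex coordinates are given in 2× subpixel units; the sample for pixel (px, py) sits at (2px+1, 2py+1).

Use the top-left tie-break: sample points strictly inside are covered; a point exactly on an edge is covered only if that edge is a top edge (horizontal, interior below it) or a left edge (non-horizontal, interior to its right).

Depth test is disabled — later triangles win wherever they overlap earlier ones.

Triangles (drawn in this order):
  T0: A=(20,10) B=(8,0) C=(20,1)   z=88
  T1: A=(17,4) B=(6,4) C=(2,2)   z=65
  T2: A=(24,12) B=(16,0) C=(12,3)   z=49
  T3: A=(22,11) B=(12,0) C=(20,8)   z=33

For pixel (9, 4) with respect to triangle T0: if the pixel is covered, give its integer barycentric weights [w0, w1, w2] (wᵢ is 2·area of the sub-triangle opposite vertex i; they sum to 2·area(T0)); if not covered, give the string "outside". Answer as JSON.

T0:
  2·area = 108
  edge (20, 10)→(8, 0): d=(-12,-10) top-left  bias=+0
  edge (8, 0)→(20, 1): d=(12,1) right/bottom  bias=-1
  edge (20, 1)→(20, 10): d=(0,9) right/bottom  bias=-1
    (5,0)@(11, 1): e=[18,9,81] → █
    (6,0)@(13, 1): e=[38,7,63] → █
    (7,0)@(15, 1): e=[58,5,45] → █
    (8,0)@(17, 1): e=[78,3,27] → █
    (9,0)@(19, 1): e=[98,1,9] → █
    (10,0)@(21, 1): e=[118,-1,-9] → ·
    (5,1)@(11, 3): e=[-6,33,81] → ·
    (6,1)@(13, 3): e=[14,31,63] → █
    (10,1)@(21, 3): e=[94,23,-9] → ·
    (6,2)@(13, 5): e=[-10,55,63] → ·
    (7,2)@(15, 5): e=[10,53,45] → █
    (10,2)@(21, 5): e=[70,47,-9] → ·
  covered (15 px):
    · · · · · █ █ █ █ █ · ·
    · · · · · · █ █ █ █ · ·
    · · · · · · · █ █ █ · ·
    · · · · · · · · █ █ · ·
    · · · · · · · · · █ · ·
    · · · · · · · · · · · ·
T1:
  2·area = 22
  edge (17, 4)→(6, 4): d=(-11,0) right/bottom  bias=-1
  edge (6, 4)→(2, 2): d=(-4,-2) top-left  bias=+0
  edge (2, 2)→(17, 4): d=(15,2) right/bottom  bias=-1
    (2,1)@(5, 3): e=[11,2,9] → █
    (3,1)@(7, 3): e=[11,6,5] → █
    (4,1)@(9, 3): e=[11,10,1] → █
    (5,1)@(11, 3): e=[11,14,-3] → ·
    (2,2)@(5, 5): e=[-11,-6,39] → ·
    (3,2)@(7, 5): e=[-11,-2,35] → ·
    (4,2)@(9, 5): e=[-11,2,31] → ·
  covered (3 px):
    · · · · · · · · · · · ·
    · · █ █ █ · · · · · · ·
    · · · · · · · · · · · ·
    · · · · · · · · · · · ·
    · · · · · · · · · · · ·
    · · · · · · · · · · · ·
T2:
  2·area = 72  (B↔C swapped to make it positive)
  edge (24, 12)→(12, 3): d=(-12,-9) top-left  bias=+0
  edge (12, 3)→(16, 0): d=(4,-3) top-left  bias=+0
  edge (16, 0)→(24, 12): d=(8,12) right/bottom  bias=-1
    (7,0)@(15, 1): e=[51,1,20] → █
    (8,0)@(17, 1): e=[69,7,-4] → ·
    (6,1)@(13, 3): e=[9,3,60] → █
    (8,1)@(17, 3): e=[45,15,12] → █
    (9,1)@(19, 3): e=[63,21,-12] → ·
    (6,2)@(13, 5): e=[-15,11,76] → ·
    (7,2)@(15, 5): e=[3,17,52] → █
    (9,2)@(19, 5): e=[39,29,4] → █
    (10,2)@(21, 5): e=[57,35,-20] → ·
    (7,3)@(15, 7): e=[-21,25,68] → ·
    (8,3)@(17, 7): e=[-3,31,44] → ·
    (9,3)@(19, 7): e=[15,37,20] → █
  covered (10 px):
    · · · · · · · █ · · · ·
    · · · · · · █ █ █ · · ·
    · · · · · · · █ █ █ · ·
    · · · · · · · · · █ · ·
    · · · · · · · · · · █ ·
    · · · · · · · · · · · █
T3:
  2·area = 8
  edge (22, 11)→(12, 0): d=(-10,-11) top-left  bias=+0
  edge (12, 0)→(20, 8): d=(8,8) right/bottom  bias=-1
  edge (20, 8)→(22, 11): d=(2,3) right/bottom  bias=-1
    (6,0)@(13, 1): e=[1,0,7] → ·  [on edge]
    (7,1)@(15, 3): e=[3,0,5] → ·  [on edge]
    (8,2)@(17, 5): e=[5,0,3] → ·  [on edge]
    (9,3)@(19, 7): e=[7,0,1] → ·  [on edge]
    (10,4)@(21, 9): e=[9,0,-1] → ·  [on edge]
    (11,5)@(23, 11): e=[11,0,-3] → ·  [on edge]
  covered (0 px):
    · · · · · · · · · · · ·
    · · · · · · · · · · · ·
    · · · · · · · · · · · ·
    · · · · · · · · · · · ·
    · · · · · · · · · · · ·
    · · · · · · · · · · · ·

Answer: [97,9,2]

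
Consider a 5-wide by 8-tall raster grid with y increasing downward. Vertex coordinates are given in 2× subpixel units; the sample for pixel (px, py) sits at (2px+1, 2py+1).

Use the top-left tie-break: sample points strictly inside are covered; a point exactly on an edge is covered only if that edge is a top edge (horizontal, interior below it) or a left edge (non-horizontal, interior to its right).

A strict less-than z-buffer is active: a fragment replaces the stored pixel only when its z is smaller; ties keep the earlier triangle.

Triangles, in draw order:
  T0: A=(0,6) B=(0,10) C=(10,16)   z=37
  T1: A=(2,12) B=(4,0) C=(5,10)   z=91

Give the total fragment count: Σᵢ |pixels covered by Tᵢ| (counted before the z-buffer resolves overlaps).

T0:
  2·area = 40  (B↔C swapped to make it positive)
  edge (0, 6)→(10, 16): d=(10,10) right/bottom  bias=-1
  edge (10, 16)→(0, 10): d=(-10,-6) top-left  bias=+0
  edge (0, 10)→(0, 6): d=(0,-4) top-left  bias=+0
    (0,3)@(1, 7): e=[0,36,4] → ·  [on edge]
    (0,4)@(1, 9): e=[20,16,4] → #
    (1,4)@(3, 9): e=[0,28,12] → ·  [on edge]
    (0,5)@(1, 11): e=[40,-4,4] → ·
    (1,5)@(3, 11): e=[20,8,12] → #
    (2,5)@(5, 11): e=[0,20,20] → ·  [on edge]
    (1,6)@(3, 13): e=[40,-12,12] → ·
    (2,6)@(5, 13): e=[20,0,20] → #  [on edge]
    (3,6)@(7, 13): e=[0,12,28] → ·  [on edge]
    (2,7)@(5, 15): e=[40,-20,20] → ·
    (4,7)@(9, 15): e=[0,4,36] → ·  [on edge]
  covered (3 px):
    · · · · ·
    · · · · ·
    · · · · ·
    · · · · ·
    # · · · ·
    · # · · ·
    · · # · ·
    · · · · ·
T1:
  2·area = 32
  edge (2, 12)→(4, 0): d=(2,-12) top-left  bias=+0
  edge (4, 0)→(5, 10): d=(1,10) right/bottom  bias=-1
  edge (5, 10)→(2, 12): d=(-3,2) right/bottom  bias=-1
    (1,3)@(3, 7): e=[2,17,13] → #
    (2,3)@(5, 7): e=[26,-3,9] → ·
    (1,4)@(3, 9): e=[6,19,7] → #
    (2,4)@(5, 9): e=[30,-1,3] → ·
    (1,5)@(3, 11): e=[10,21,1] → #
    (2,5)@(5, 11): e=[34,1,-3] → ·
    (1,6)@(3, 13): e=[14,23,-5] → ·
  covered (3 px):
    · · · · ·
    · · · · ·
    · · · · ·
    · # · · ·
    · # · · ·
    · # · · ·
    · · · · ·
    · · · · ·

Result: 6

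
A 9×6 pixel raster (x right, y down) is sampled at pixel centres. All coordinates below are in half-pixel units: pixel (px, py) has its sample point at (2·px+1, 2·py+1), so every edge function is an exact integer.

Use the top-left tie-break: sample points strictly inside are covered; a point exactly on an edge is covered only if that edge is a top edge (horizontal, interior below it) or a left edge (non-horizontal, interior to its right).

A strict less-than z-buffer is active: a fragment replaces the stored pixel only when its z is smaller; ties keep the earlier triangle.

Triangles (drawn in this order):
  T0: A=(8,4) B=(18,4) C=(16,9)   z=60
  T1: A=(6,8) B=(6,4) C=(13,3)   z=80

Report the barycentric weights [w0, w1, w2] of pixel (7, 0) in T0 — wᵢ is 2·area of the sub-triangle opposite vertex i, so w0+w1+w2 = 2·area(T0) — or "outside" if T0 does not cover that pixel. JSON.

T0:
  2·area = 50
  edge (8, 4)→(18, 4): d=(10,0) top-left  bias=+0
  edge (18, 4)→(16, 9): d=(-2,5) right/bottom  bias=-1
  edge (16, 9)→(8, 4): d=(-8,-5) top-left  bias=+0
    (5,2)@(11, 5): e=[10,33,7] → █
    (6,2)@(13, 5): e=[10,23,17] → █
    (7,2)@(15, 5): e=[10,13,27] → █
    (8,2)@(17, 5): e=[10,3,37] → █
    (5,3)@(11, 7): e=[30,29,-9] → ·
    (6,3)@(13, 7): e=[30,19,1] → █
    (8,3)@(17, 7): e=[30,-1,21] → ·
    (6,4)@(13, 9): e=[50,15,-15] → ·
    (7,4)@(15, 9): e=[50,5,-5] → ·
  covered (6 px):
    · · · · · · · · ·
    · · · · · · · · ·
    · · · · · █ █ █ █
    · · · · · · █ █ ·
    · · · · · · · · ·
    · · · · · · · · ·
T1:
  2·area = 28
  edge (6, 8)→(6, 4): d=(0,-4) top-left  bias=+0
  edge (6, 4)→(13, 3): d=(7,-1) top-left  bias=+0
  edge (13, 3)→(6, 8): d=(-7,5) right/bottom  bias=-1
    (6,1)@(13, 3): e=[28,0,0] → ·  [on edge]
    (3,2)@(7, 5): e=[4,8,16] → █
    (4,2)@(9, 5): e=[12,10,6] → █
    (5,2)@(11, 5): e=[20,12,-4] → ·
    (3,3)@(7, 7): e=[4,22,2] → █
    (4,3)@(9, 7): e=[12,24,-8] → ·
    (3,4)@(7, 9): e=[4,36,-12] → ·
  covered (3 px):
    · · · · · · · · ·
    · · · · · · · · ·
    · · · █ █ · · · ·
    · · · █ · · · · ·
    · · · · · · · · ·
    · · · · · · · · ·

Final: "outside"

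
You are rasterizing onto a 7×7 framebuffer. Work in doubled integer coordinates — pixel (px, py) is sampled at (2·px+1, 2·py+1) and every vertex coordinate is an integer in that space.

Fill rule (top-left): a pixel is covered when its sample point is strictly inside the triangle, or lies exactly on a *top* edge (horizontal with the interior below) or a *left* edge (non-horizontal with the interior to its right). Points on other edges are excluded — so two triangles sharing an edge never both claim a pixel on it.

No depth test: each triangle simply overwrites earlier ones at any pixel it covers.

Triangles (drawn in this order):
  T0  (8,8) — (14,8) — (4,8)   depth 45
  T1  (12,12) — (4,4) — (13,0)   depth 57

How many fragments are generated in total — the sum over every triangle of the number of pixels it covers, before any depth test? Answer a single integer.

T0:
  degenerate (2·area = 0) — covers nothing
T1:
  2·area = 104
  edge (12, 12)→(4, 4): d=(-8,-8) top-left  bias=+0
  edge (4, 4)→(13, 0): d=(9,-4) top-left  bias=+0
  edge (13, 0)→(12, 12): d=(-1,12) right/bottom  bias=-1
    (0,0)@(1, 1): e=[0,-39,143] → .  [on edge]
    (5,0)@(11, 1): e=[80,1,23] → X
    (6,0)@(13, 1): e=[96,9,-1] → .
    (1,1)@(3, 3): e=[0,-13,117] → .  [on edge]
    (3,1)@(7, 3): e=[32,3,69] → X
    (4,1)@(9, 3): e=[48,11,45] → X
    (6,1)@(13, 3): e=[80,27,-3] → .
    (2,2)@(5, 5): e=[0,13,91] → X  [on edge]
    (6,2)@(13, 5): e=[64,45,-5] → .
    (2,3)@(5, 7): e=[-16,31,89] → .
    (3,3)@(7, 7): e=[0,39,65] → X  [on edge]
    (6,3)@(13, 7): e=[48,63,-7] → .
    (4,4)@(9, 9): e=[0,65,39] → X  [on edge]
    (5,5)@(11, 11): e=[0,91,13] → X  [on edge]
    (6,6)@(13, 13): e=[0,117,-13] → .  [on edge]
  covered (14 px):
    . . . . . X .
    . . . X X X .
    . . X X X X .
    . . . X X X .
    . . . . X X .
    . . . . . X .
    . . . . . . .

Result: 14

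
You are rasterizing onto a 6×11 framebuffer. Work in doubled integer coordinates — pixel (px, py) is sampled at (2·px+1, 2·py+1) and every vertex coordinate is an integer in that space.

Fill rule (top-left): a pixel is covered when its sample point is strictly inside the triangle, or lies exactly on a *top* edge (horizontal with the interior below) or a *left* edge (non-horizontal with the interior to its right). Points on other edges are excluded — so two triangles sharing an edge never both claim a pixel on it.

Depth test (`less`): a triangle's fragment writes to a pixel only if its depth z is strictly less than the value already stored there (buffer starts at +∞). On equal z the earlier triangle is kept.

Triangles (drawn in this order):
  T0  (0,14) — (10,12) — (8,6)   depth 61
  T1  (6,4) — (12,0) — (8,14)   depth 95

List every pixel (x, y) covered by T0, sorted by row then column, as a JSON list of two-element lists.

T0:
  2·area = 64  (B↔C swapped to make it positive)
  edge (0, 14)→(8, 6): d=(8,-8) top-left  bias=+0
  edge (8, 6)→(10, 12): d=(2,6) right/bottom  bias=-1
  edge (10, 12)→(0, 14): d=(-10,2) right/bottom  bias=-1
    (3,1)@(7, 3): e=[-32,0,96] → .  [on edge]
    (5,1)@(11, 3): e=[0,-24,88] → .  [on edge]
    (4,2)@(9, 5): e=[0,-8,72] → .  [on edge]
    (3,3)@(7, 7): e=[0,8,56] → X  [on edge]
    (4,3)@(9, 7): e=[16,-4,52] → .
    (2,4)@(5, 9): e=[0,24,40] → X  [on edge]
    (4,4)@(9, 9): e=[32,0,32] → .  [on edge]
    (1,5)@(3, 11): e=[0,40,24] → X  [on edge]
    (4,5)@(9, 11): e=[48,4,12] → X
    (5,5)@(11, 11): e=[64,-8,8] → .
    (0,6)@(1, 13): e=[0,56,8] → X  [on edge]
    (2,6)@(5, 13): e=[32,32,0] → .  [on edge]
    (5,7)@(11, 15): e=[96,0,-32] → .  [on edge]
  covered (9 px):
    . . . . . .
    . . . . . .
    . . . . . .
    . . . X . .
    . . X X . .
    . X X X X .
    X X . . . .
    . . . . . .
    . . . . . .
    . . . . . .
    . . . . . .
T1:
  2·area = 68
  edge (6, 4)→(12, 0): d=(6,-4) top-left  bias=+0
  edge (12, 0)→(8, 14): d=(-4,14) right/bottom  bias=-1
  edge (8, 14)→(6, 4): d=(-2,-10) top-left  bias=+0
    (5,0)@(11, 1): e=[2,10,56] → X
    (4,1)@(9, 3): e=[6,30,32] → X
    (3,2)@(7, 5): e=[10,50,8] → X
    (5,2)@(11, 5): e=[26,-6,48] → .
    (3,3)@(7, 7): e=[22,42,4] → X
    (5,3)@(11, 7): e=[38,-14,44] → .
    (3,4)@(7, 9): e=[34,34,0] → X  [on edge]
    (5,4)@(11, 9): e=[50,-22,40] → .
    (3,5)@(7, 11): e=[46,26,-4] → .
    (4,5)@(9, 11): e=[54,-2,16] → .
    (4,9)@(9, 19): e=[102,-34,0] → .  [on edge]
  covered (9 px):
    . . . . . X
    . . . . X X
    . . . X X .
    . . . X X .
    . . . X X .
    . . . . . .
    . . . . . .
    . . . . . .
    . . . . . .
    . . . . . .
    . . . . . .

Answer: [[3,3],[2,4],[3,4],[1,5],[2,5],[3,5],[4,5],[0,6],[1,6]]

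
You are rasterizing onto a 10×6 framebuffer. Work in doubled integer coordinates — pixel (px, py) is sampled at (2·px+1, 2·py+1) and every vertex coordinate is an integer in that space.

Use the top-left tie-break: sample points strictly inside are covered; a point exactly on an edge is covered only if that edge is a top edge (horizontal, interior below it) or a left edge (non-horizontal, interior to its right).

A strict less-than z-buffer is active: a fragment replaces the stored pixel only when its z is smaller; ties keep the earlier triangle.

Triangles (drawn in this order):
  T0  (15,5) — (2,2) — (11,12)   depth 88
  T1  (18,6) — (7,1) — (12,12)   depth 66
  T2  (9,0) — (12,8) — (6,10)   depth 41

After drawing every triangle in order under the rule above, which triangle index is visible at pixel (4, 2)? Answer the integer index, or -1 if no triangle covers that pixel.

T0:
  2·area = 103  (B↔C swapped to make it positive)
  edge (15, 5)→(11, 12): d=(-4,7) right/bottom  bias=-1
  edge (11, 12)→(2, 2): d=(-9,-10) top-left  bias=+0
  edge (2, 2)→(15, 5): d=(13,3) right/bottom  bias=-1
    (1,1)@(3, 3): e=[92,1,10] → X
    (2,1)@(5, 3): e=[78,21,4] → X
    (3,1)@(7, 3): e=[64,41,-2] → .
    (1,2)@(3, 5): e=[84,-17,36] → .
    (2,2)@(5, 5): e=[70,3,30] → X
    (3,2)@(7, 5): e=[56,23,24] → X
    (4,2)@(9, 5): e=[42,43,18] → X
    (5,2)@(11, 5): e=[28,63,12] → X
    (6,2)@(13, 5): e=[14,83,6] → X
    (7,2)@(15, 5): e=[0,103,0] → .  [on edge]
    (2,3)@(5, 7): e=[62,-15,56] → .
    (3,3)@(7, 7): e=[48,5,50] → X
  covered (14 px):
    . . . . . . . . . .
    . X X . . . . . . .
    . . X X X X X . . .
    . . . X X X X . . .
    . . . . X X . . . .
    . . . . . X . . . .
T1:
  2·area = 96  (B↔C swapped to make it positive)
  edge (18, 6)→(12, 12): d=(-6,6) right/bottom  bias=-1
  edge (12, 12)→(7, 1): d=(-5,-11) top-left  bias=+0
  edge (7, 1)→(18, 6): d=(11,5) right/bottom  bias=-1
    (3,0)@(7, 1): e=[96,0,0] → .  [on edge]
    (4,1)@(9, 3): e=[72,12,12] → X
    (5,1)@(11, 3): e=[60,34,2] → X
    (6,1)@(13, 3): e=[48,56,-8] → .
    (4,2)@(9, 5): e=[60,2,34] → X
    (6,2)@(13, 5): e=[36,46,14] → X
    (7,2)@(15, 5): e=[24,68,4] → X
    (8,2)@(17, 5): e=[12,90,-6] → .
    (9,2)@(19, 5): e=[0,112,-16] → .  [on edge]
    (4,3)@(9, 7): e=[48,-8,56] → .
    (5,3)@(11, 7): e=[36,14,46] → X
    (8,3)@(17, 7): e=[0,80,16] → .  [on edge]
    (7,4)@(15, 9): e=[0,48,48] → .  [on edge]
    (6,5)@(13, 11): e=[0,16,80] → .  [on edge]
  covered (11 px):
    . . . . . . . . . .
    . . . . X X . . . .
    . . . . X X X X . .
    . . . . . X X X . .
    . . . . . X X . . .
    . . . . . . . . . .
T2:
  2·area = 54
  edge (9, 0)→(12, 8): d=(3,8) right/bottom  bias=-1
  edge (12, 8)→(6, 10): d=(-6,2) right/bottom  bias=-1
  edge (6, 10)→(9, 0): d=(3,-10) top-left  bias=+0
    (4,0)@(9, 1): e=[3,48,3] → X
    (5,0)@(11, 1): e=[-13,44,23] → .
    (4,1)@(9, 3): e=[9,36,9] → X
    (5,1)@(11, 3): e=[-7,32,29] → .
    (4,2)@(9, 5): e=[15,24,15] → X
    (5,2)@(11, 5): e=[-1,20,35] → .
    (3,3)@(7, 7): e=[37,16,1] → X
    (5,3)@(11, 7): e=[5,8,41] → X
    (6,3)@(13, 7): e=[-11,4,61] → .
    (7,3)@(15, 7): e=[-27,0,81] → .  [on edge]
    (3,4)@(7, 9): e=[43,4,7] → X
    (4,4)@(9, 9): e=[27,0,27] → .  [on edge]
    (1,5)@(3, 11): e=[81,0,-27] → .  [on edge]
  covered (7 px):
    . . . . X . . . . .
    . . . . X . . . . .
    . . . . X . . . . .
    . . . X X X . . . .
    . . . X . . . . . .
    . . . . . . . . . .

Z-buffer (winner per pixel, '.' = empty):
  . . . . 2 . . . . .
  . 0 0 . 2 1 . . . .
  . . 0 0 2 1 1 1 . .
  . . . 2 2 2 1 1 . .
  . . . 2 0 1 1 . . .
  . . . . . 0 . . . .

Result: 2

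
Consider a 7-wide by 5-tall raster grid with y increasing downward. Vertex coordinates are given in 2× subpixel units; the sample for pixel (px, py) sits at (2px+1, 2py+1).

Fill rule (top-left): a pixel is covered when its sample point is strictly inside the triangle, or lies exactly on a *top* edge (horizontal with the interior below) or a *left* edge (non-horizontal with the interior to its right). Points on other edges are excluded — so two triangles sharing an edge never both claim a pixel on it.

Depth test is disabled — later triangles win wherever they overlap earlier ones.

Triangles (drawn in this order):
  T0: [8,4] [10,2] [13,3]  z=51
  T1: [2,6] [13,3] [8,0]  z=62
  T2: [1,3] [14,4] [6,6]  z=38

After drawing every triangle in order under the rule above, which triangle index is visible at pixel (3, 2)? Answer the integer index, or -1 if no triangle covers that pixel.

T0:
  2·area = 8
  edge (8, 4)→(10, 2): d=(2,-2) top-left  bias=+0
  edge (10, 2)→(13, 3): d=(3,1) right/bottom  bias=-1
  edge (13, 3)→(8, 4): d=(-5,1) right/bottom  bias=-1
    (3,0)@(7, 1): e=[-8,0,16] → ·  [on edge]
    (5,0)@(11, 1): e=[0,-4,12] → ·  [on edge]
    (4,1)@(9, 3): e=[0,4,4] → █  [on edge]
    (5,1)@(11, 3): e=[4,2,2] → █
    (6,1)@(13, 3): e=[8,0,0] → ·  [on edge]
    (1,2)@(3, 5): e=[-8,16,0] → ·  [on edge]
    (3,2)@(7, 5): e=[0,12,-4] → ·  [on edge]
    (4,2)@(9, 5): e=[4,10,-6] → ·
    (5,2)@(11, 5): e=[8,8,-8] → ·
    (2,3)@(5, 7): e=[0,20,-12] → ·  [on edge]
    (1,4)@(3, 9): e=[0,28,-20] → ·  [on edge]
  covered (2 px):
    · · · · · · ·
    · · · · █ █ ·
    · · · · · · ·
    · · · · · · ·
    · · · · · · ·
T1:
  2·area = 48  (B↔C swapped to make it positive)
  edge (2, 6)→(8, 0): d=(6,-6) top-left  bias=+0
  edge (8, 0)→(13, 3): d=(5,3) right/bottom  bias=-1
  edge (13, 3)→(2, 6): d=(-11,3) right/bottom  bias=-1
    (3,0)@(7, 1): e=[0,8,40] → █  [on edge]
    (4,0)@(9, 1): e=[12,2,34] → █
    (5,0)@(11, 1): e=[24,-4,28] → ·
    (2,1)@(5, 3): e=[0,24,24] → █  [on edge]
    (5,1)@(11, 3): e=[36,6,6] → █
    (6,1)@(13, 3): e=[48,0,0] → ·  [on edge]
    (1,2)@(3, 5): e=[0,40,8] → █  [on edge]
    (3,2)@(7, 5): e=[24,28,-4] → ·
    (4,2)@(9, 5): e=[36,22,-10] → ·
    (5,2)@(11, 5): e=[48,16,-16] → ·
    (0,3)@(1, 7): e=[0,56,-8] → ·  [on edge]
    (1,3)@(3, 7): e=[12,50,-14] → ·
  covered (8 px):
    · · · █ █ · ·
    · · █ █ █ █ ·
    · █ █ · · · ·
    · · · · · · ·
    · · · · · · ·
T2:
  2·area = 34
  edge (1, 3)→(14, 4): d=(13,1) right/bottom  bias=-1
  edge (14, 4)→(6, 6): d=(-8,2) right/bottom  bias=-1
  edge (6, 6)→(1, 3): d=(-5,-3) top-left  bias=+0
    (0,1)@(1, 3): e=[0,34,0] → ·  [on edge]
    (2,2)@(5, 5): e=[22,10,2] → █
    (3,2)@(7, 5): e=[20,6,8] → █
    (4,2)@(9, 5): e=[18,2,14] → █
    (5,2)@(11, 5): e=[16,-2,20] → ·
    (2,3)@(5, 7): e=[48,-6,-8] → ·
    (3,3)@(7, 7): e=[46,-10,-2] → ·
    (4,3)@(9, 7): e=[44,-14,4] → ·
    (5,4)@(11, 9): e=[68,-34,0] → ·  [on edge]
  covered (3 px):
    · · · · · · ·
    · · · · · · ·
    · · █ █ █ · ·
    · · · · · · ·
    · · · · · · ·

Z-buffer (winner per pixel, '.' = empty):
  . . . 1 1 . .
  . . 1 1 1 1 .
  . 1 2 2 2 . .
  . . . . . . .
  . . . . . . .

Result: 2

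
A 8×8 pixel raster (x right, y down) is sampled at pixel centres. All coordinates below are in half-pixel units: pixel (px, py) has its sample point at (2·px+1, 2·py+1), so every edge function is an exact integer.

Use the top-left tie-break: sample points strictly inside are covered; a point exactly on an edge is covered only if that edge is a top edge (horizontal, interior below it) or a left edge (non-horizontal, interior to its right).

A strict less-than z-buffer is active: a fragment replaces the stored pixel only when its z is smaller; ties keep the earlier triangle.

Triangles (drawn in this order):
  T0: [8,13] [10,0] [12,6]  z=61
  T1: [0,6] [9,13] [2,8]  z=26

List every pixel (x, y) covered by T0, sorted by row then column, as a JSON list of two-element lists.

T0:
  2·area = 38
  edge (8, 13)→(10, 0): d=(2,-13) top-left  bias=+0
  edge (10, 0)→(12, 6): d=(2,6) right/bottom  bias=-1
  edge (12, 6)→(8, 13): d=(-4,7) right/bottom  bias=-1
    (5,1)@(11, 3): e=[19,0,19] → .  [on edge]
    (5,2)@(11, 5): e=[23,4,11] → X
    (6,2)@(13, 5): e=[49,-8,-3] → .
    (4,3)@(9, 7): e=[1,20,17] → X
    (6,3)@(13, 7): e=[53,-4,-11] → .
    (4,4)@(9, 9): e=[5,24,9] → X
    (5,4)@(11, 9): e=[31,12,-5] → .
    (6,4)@(13, 9): e=[57,0,-19] → .  [on edge]
    (4,5)@(9, 11): e=[9,28,1] → X
    (5,5)@(11, 11): e=[35,16,-13] → .
    (4,6)@(9, 13): e=[13,32,-7] → .
    (7,7)@(15, 15): e=[95,0,-57] → .  [on edge]
  covered (5 px):
    . . . . . . . .
    . . . . . . . .
    . . . . . X . .
    . . . . X X . .
    . . . . X . . .
    . . . . X . . .
    . . . . . . . .
    . . . . . . . .
T1:
  2·area = 4
  edge (0, 6)→(9, 13): d=(9,7) right/bottom  bias=-1
  edge (9, 13)→(2, 8): d=(-7,-5) top-left  bias=+0
  edge (2, 8)→(0, 6): d=(-2,-2) top-left  bias=+0
    (0,3)@(1, 7): e=[2,2,0] → X  [on edge]
    (1,3)@(3, 7): e=[-12,12,4] → .
    (0,4)@(1, 9): e=[20,-12,-4] → .
    (1,4)@(3, 9): e=[6,-2,0] → .  [on edge]
    (2,5)@(5, 11): e=[10,-6,0] → .  [on edge]
    (3,6)@(7, 13): e=[14,-10,0] → .  [on edge]
    (4,6)@(9, 13): e=[0,0,4] → .  [on edge]
    (4,7)@(9, 15): e=[18,-14,0] → .  [on edge]
  covered (1 px):
    . . . . . . . .
    . . . . . . . .
    . . . . . . . .
    X . . . . . . .
    . . . . . . . .
    . . . . . . . .
    . . . . . . . .
    . . . . . . . .

Answer: [[5,2],[4,3],[5,3],[4,4],[4,5]]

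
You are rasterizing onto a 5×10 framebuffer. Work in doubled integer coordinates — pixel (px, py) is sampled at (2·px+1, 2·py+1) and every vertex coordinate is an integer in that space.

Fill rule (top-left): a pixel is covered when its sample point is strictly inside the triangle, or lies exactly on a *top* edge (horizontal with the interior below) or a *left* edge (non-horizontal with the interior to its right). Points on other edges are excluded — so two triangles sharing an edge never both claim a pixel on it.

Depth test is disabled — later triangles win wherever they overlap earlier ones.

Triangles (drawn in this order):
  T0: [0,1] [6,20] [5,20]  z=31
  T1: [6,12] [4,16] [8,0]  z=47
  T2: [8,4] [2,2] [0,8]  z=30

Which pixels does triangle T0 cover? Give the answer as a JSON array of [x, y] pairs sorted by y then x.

T0:
  2·area = 19
  edge (0, 1)→(6, 20): d=(6,19) right/bottom  bias=-1
  edge (6, 20)→(5, 20): d=(-1,0) right/bottom  bias=-1
  edge (5, 20)→(0, 1): d=(-5,-19) top-left  bias=+0
    (1,5)@(3, 11): e=[3,9,7] → █
    (2,5)@(5, 11): e=[-35,9,45] → ·
    (1,6)@(3, 13): e=[15,7,-3] → ·
    (2,8)@(5, 17): e=[1,3,15] → █
    (3,8)@(7, 17): e=[-37,3,53] → ·
    (2,9)@(5, 19): e=[13,1,5] → █
    (3,9)@(7, 19): e=[-25,1,43] → ·
  covered (3 px):
    · · · · ·
    · · · · ·
    · · · · ·
    · · · · ·
    · · · · ·
    · █ · · ·
    · · · · ·
    · · · · ·
    · · █ · ·
    · · █ · ·
T1:
  2·area = 16
  edge (6, 12)→(4, 16): d=(-2,4) right/bottom  bias=-1
  edge (4, 16)→(8, 0): d=(4,-16) top-left  bias=+0
  edge (8, 0)→(6, 12): d=(-2,12) right/bottom  bias=-1
    (3,2)@(7, 5): e=[10,4,2] → █
    (4,2)@(9, 5): e=[2,36,-22] → ·
    (3,3)@(7, 7): e=[6,12,-2] → ·
    (2,6)@(5, 13): e=[2,4,10] → █
    (3,6)@(7, 13): e=[-6,36,-14] → ·
    (2,7)@(5, 15): e=[-2,12,6] → ·
  covered (2 px):
    · · · · ·
    · · · · ·
    · · · █ ·
    · · · · ·
    · · · · ·
    · · · · ·
    · · █ · ·
    · · · · ·
    · · · · ·
    · · · · ·
T2:
  2·area = 40  (B↔C swapped to make it positive)
  edge (8, 4)→(0, 8): d=(-8,4) right/bottom  bias=-1
  edge (0, 8)→(2, 2): d=(2,-6) top-left  bias=+0
  edge (2, 2)→(8, 4): d=(6,2) right/bottom  bias=-1
    (1,1)@(3, 3): e=[28,8,4] → █
    (2,1)@(5, 3): e=[20,20,0] → ·  [on edge]
    (0,2)@(1, 5): e=[20,0,20] → █  [on edge]
    (2,2)@(5, 5): e=[4,24,12] → █
    (3,2)@(7, 5): e=[-4,36,8] → ·
    (0,3)@(1, 7): e=[4,4,32] → █
    (1,3)@(3, 7): e=[-4,16,28] → ·
    (2,3)@(5, 7): e=[-12,28,24] → ·
    (0,4)@(1, 9): e=[-12,8,44] → ·
  covered (5 px):
    · · · · ·
    · █ · · ·
    █ █ █ · ·
    █ · · · ·
    · · · · ·
    · · · · ·
    · · · · ·
    · · · · ·
    · · · · ·
    · · · · ·

Final: [[1,5],[2,8],[2,9]]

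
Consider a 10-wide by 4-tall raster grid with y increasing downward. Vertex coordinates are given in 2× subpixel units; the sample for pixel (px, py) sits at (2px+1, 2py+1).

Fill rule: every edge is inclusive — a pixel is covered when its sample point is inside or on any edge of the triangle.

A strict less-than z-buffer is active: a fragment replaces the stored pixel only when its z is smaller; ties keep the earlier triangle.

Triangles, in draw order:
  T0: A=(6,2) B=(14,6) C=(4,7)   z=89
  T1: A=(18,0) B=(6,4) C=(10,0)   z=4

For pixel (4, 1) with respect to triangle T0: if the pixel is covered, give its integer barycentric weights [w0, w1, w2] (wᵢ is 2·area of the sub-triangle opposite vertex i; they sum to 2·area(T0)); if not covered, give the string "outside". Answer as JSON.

T0:
  2·area = 48
  edge (6, 2)→(14, 6): d=(8,4) inclusive
  edge (14, 6)→(4, 7): d=(-10,1) inclusive
  edge (4, 7)→(6, 2): d=(2,-5) inclusive
    (3,1)@(7, 3): e=[4,37,7] → #
    (4,1)@(9, 3): e=[-4,35,17] → ·
    (2,2)@(5, 5): e=[28,19,1] → #
    (4,2)@(9, 5): e=[12,15,21] → #
    (5,2)@(11, 5): e=[4,13,31] → #
    (6,2)@(13, 5): e=[-4,11,41] → ·
    (2,3)@(5, 7): e=[44,-1,5] → ·
    (3,3)@(7, 7): e=[36,-3,15] → ·
    (4,3)@(9, 7): e=[28,-5,25] → ·
    (5,3)@(11, 7): e=[20,-7,35] → ·
  covered (5 px):
    · · · · · · · · · ·
    · · · # · · · · · ·
    · · # # # # · · · ·
    · · · · · · · · · ·
T1:
  2·area = 32
  edge (18, 0)→(6, 4): d=(-12,4) inclusive
  edge (6, 4)→(10, 0): d=(4,-4) inclusive
  edge (10, 0)→(18, 0): d=(8,0) inclusive
    (4,0)@(9, 1): e=[24,0,8] → #  [on edge]
    (5,0)@(11, 1): e=[16,8,8] → #
    (6,0)@(13, 1): e=[8,16,8] → #
    (7,0)@(15, 1): e=[0,24,8] → #  [on edge]
    (8,0)@(17, 1): e=[-8,32,8] → ·
    (3,1)@(7, 3): e=[8,0,24] → #  [on edge]
    (4,1)@(9, 3): e=[0,8,24] → #  [on edge]
    (5,1)@(11, 3): e=[-8,16,24] → ·
    (6,1)@(13, 3): e=[-16,24,24] → ·
    (7,1)@(15, 3): e=[-24,32,24] → ·
    (1,2)@(3, 5): e=[0,-8,40] → ·  [on edge]
    (2,2)@(5, 5): e=[-8,0,40] → ·  [on edge]
    (1,3)@(3, 7): e=[-24,0,56] → ·  [on edge]
  covered (6 px):
    · · · · # # # # · ·
    · · · # # · · · · ·
    · · · · · · · · · ·
    · · · · · · · · · ·

Answer: "outside"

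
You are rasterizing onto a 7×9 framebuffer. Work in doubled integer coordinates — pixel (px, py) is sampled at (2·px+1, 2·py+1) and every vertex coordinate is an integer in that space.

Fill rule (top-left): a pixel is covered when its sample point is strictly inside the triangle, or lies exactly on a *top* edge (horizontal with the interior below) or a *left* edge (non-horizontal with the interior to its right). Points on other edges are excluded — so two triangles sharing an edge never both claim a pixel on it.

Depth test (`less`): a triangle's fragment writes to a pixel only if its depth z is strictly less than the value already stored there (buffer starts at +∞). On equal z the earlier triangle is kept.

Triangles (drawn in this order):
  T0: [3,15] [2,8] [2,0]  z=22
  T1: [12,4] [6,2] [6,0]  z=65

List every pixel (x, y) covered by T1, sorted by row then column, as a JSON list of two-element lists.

T0:
  2·area = 8
  edge (3, 15)→(2, 8): d=(-1,-7) top-left  bias=+0
  edge (2, 8)→(2, 0): d=(0,-8) top-left  bias=+0
  edge (2, 0)→(3, 15): d=(1,15) right/bottom  bias=-1
    (0,0)@(1, 1): e=[0,-8,16] → .  [on edge]
    (1,7)@(3, 15): e=[0,8,0] → .  [on edge]
  covered (0 px):
    . . . . . . .
    . . . . . . .
    . . . . . . .
    . . . . . . .
    . . . . . . .
    . . . . . . .
    . . . . . . .
    . . . . . . .
    . . . . . . .
T1:
  2·area = 12
  edge (12, 4)→(6, 2): d=(-6,-2) top-left  bias=+0
  edge (6, 2)→(6, 0): d=(0,-2) top-left  bias=+0
  edge (6, 0)→(12, 4): d=(6,4) right/bottom  bias=-1
    (1,0)@(3, 1): e=[0,-6,18] → .  [on edge]
    (3,0)@(7, 1): e=[8,2,2] → X
    (4,0)@(9, 1): e=[12,6,-6] → .
    (3,1)@(7, 3): e=[-4,2,14] → .
    (4,1)@(9, 3): e=[0,6,6] → X  [on edge]
    (5,1)@(11, 3): e=[4,10,-2] → .
    (4,2)@(9, 5): e=[-12,6,18] → .
  covered (2 px):
    . . . X . . .
    . . . . X . .
    . . . . . . .
    . . . . . . .
    . . . . . . .
    . . . . . . .
    . . . . . . .
    . . . . . . .
    . . . . . . .

Result: [[3,0],[4,1]]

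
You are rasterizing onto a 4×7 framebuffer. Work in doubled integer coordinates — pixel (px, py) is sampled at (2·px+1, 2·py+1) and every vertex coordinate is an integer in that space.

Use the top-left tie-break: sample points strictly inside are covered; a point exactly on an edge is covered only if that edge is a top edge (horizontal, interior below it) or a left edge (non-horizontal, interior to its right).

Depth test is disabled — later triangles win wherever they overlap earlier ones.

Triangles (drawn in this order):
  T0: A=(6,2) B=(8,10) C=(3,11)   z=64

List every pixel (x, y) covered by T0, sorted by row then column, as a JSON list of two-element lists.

T0:
  2·area = 42
  edge (6, 2)→(8, 10): d=(2,8) right/bottom  bias=-1
  edge (8, 10)→(3, 11): d=(-5,1) right/bottom  bias=-1
  edge (3, 11)→(6, 2): d=(3,-9) top-left  bias=+0
    (2,2)@(5, 5): e=[14,28,0] → █  [on edge]
    (3,2)@(7, 5): e=[-2,26,18] → ·
    (2,3)@(5, 7): e=[18,18,6] → █
    (3,3)@(7, 7): e=[2,16,24] → █
    (2,4)@(5, 9): e=[22,8,12] → █
    (1,5)@(3, 11): e=[42,0,0] → ·  [on edge]
    (2,5)@(5, 11): e=[26,-2,18] → ·
    (3,5)@(7, 11): e=[10,-4,36] → ·
  covered (5 px):
    · · · ·
    · · · ·
    · · █ ·
    · · █ █
    · · █ █
    · · · ·
    · · · ·

Final: [[2,2],[2,3],[3,3],[2,4],[3,4]]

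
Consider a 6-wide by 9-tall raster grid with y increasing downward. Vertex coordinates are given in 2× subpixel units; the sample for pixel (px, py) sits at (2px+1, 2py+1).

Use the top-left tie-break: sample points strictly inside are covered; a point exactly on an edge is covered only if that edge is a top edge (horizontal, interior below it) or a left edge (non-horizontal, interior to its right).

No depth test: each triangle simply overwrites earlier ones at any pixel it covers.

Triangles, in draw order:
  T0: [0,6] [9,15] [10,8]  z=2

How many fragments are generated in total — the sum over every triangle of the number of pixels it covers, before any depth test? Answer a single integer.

T0:
  2·area = 72  (B↔C swapped to make it positive)
  edge (0, 6)→(10, 8): d=(10,2) right/bottom  bias=-1
  edge (10, 8)→(9, 15): d=(-1,7) right/bottom  bias=-1
  edge (9, 15)→(0, 6): d=(-9,-9) top-left  bias=+0
    (5,0)@(11, 1): e=[-72,0,144] → ·  [on edge]
    (0,3)@(1, 7): e=[8,64,0] → █  [on edge]
    (1,3)@(3, 7): e=[4,50,18] → █
    (2,3)@(5, 7): e=[0,36,36] → ·  [on edge]
    (0,4)@(1, 9): e=[28,62,-18] → ·
    (1,4)@(3, 9): e=[24,48,0] → █  [on edge]
    (2,4)@(5, 9): e=[20,34,18] → █
    (3,4)@(7, 9): e=[16,20,36] → █
    (4,4)@(9, 9): e=[12,6,54] → █
    (5,4)@(11, 9): e=[8,-8,72] → ·
    (1,5)@(3, 11): e=[44,46,-18] → ·
    (2,5)@(5, 11): e=[40,32,0] → █  [on edge]
    (3,6)@(7, 13): e=[56,16,0] → █  [on edge]
    (4,7)@(9, 15): e=[72,0,0] → ·  [on edge]
    (5,8)@(11, 17): e=[88,-16,0] → ·  [on edge]
  covered (11 px):
    · · · · · ·
    · · · · · ·
    · · · · · ·
    █ █ · · · ·
    · █ █ █ █ ·
    · · █ █ █ ·
    · · · █ █ ·
    · · · · · ·
    · · · · · ·

Result: 11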